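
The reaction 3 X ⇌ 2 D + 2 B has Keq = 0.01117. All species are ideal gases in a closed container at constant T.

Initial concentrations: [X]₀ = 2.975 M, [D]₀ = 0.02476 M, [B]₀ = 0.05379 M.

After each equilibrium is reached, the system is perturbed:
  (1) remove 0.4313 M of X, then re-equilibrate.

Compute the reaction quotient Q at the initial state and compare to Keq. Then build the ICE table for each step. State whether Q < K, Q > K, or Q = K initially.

Q₀ = 6.7366e-08 vs Keq = 0.01117 ⇒ Q<K, forward
Step 1:
                    X           D           B
  I             2.975     0.02476     0.05379
  C           -0.8113      0.5409      0.5409
  E             2.164      0.5656      0.5947
  solve Keq expr → x = 0.2704; check Q = 0.01117
Then remove 0.4313 M of X.
Step 2:
                    X           D           B
  I             1.732      0.5656      0.5947
  C            0.1015    -0.06764    -0.06764
  E             1.834       0.498       0.527
  solve Keq expr → x = -0.03382; check Q = 0.01117

Q₀ = 6.7366e-08; Q < K (proceeds forward)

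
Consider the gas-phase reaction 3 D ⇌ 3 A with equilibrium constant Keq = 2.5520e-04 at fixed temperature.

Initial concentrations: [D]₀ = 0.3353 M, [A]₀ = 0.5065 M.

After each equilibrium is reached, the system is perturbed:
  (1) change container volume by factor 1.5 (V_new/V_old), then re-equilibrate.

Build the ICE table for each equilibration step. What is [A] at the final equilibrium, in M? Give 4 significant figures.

[A]_eq = 0.03347 M

Q₀ = 3.447 vs Keq = 2.5520e-04 ⇒ Q>K, reverse
Step 1:
                  D         A
  init       0.3353    0.5065
  Δ          0.4563   -0.4563
  eq         0.7916   0.05021
  solve Keq expr → x = -0.1521; check Q = 2.5520e-04
Then change container volume by factor 1.5 (V_new/V_old).
Step 2:
                  D         A
  init       0.5277   0.03347
  Δ               0         0
  eq         0.5277   0.03347
  solve Keq expr → x = 0; check Q = 2.5520e-04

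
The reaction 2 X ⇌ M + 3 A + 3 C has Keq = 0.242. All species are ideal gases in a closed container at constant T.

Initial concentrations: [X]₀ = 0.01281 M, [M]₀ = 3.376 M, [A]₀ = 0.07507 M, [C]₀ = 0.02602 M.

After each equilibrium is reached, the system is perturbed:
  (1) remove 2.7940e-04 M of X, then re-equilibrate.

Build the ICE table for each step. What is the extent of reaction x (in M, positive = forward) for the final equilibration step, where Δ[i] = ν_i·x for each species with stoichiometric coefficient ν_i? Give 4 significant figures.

x = -1.3021e-04 M

Q₀ = 1.5333e-04 vs Keq = 0.242 ⇒ Q<K, forward
Step 1:
                    X           M           A           C
  Initial     0.01281       3.376     0.07507     0.02602
  Change     -0.01184    0.005921     0.01776     0.01776
  Equil    9.6865e-04       3.382     0.09283     0.04378
  solve Keq expr → x = 0.005921; check Q = 0.242
Then remove 2.7940e-04 M of X.
Step 2:
                    X           M           A           C
  Initial  6.8925e-04       3.382     0.09283     0.04378
  Change   2.6042e-04 -1.3021e-04 -3.9063e-04 -3.9063e-04
  Equil    9.4967e-04       3.382     0.09244     0.04339
  solve Keq expr → x = -1.3021e-04; check Q = 0.242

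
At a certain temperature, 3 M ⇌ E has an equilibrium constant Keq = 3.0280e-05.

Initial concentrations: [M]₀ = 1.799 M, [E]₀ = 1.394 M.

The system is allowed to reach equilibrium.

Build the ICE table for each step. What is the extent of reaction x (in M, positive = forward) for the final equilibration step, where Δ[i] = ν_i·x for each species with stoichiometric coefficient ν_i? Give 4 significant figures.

x = -1.388 M

Q₀ = 0.2394 vs Keq = 3.0280e-05 ⇒ Q>K, reverse
Step 1:
                  M         E
  init        1.799     1.394
  Δ           4.163    -1.388
  eq          5.962  0.006416
  solve Keq expr → x = -1.388; check Q = 3.0280e-05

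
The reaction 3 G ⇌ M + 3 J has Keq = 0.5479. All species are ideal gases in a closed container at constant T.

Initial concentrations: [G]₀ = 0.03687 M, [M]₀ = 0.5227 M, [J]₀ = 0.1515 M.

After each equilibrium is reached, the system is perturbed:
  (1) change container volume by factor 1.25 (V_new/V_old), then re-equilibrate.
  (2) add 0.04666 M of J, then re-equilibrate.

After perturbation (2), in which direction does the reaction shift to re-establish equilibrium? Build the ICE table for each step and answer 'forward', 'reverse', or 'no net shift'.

Direction: reverse

Q₀ = 36.26 vs Keq = 0.5479 ⇒ Q>K, reverse
Step 1:
                   G          M          J
  Initial    0.03687     0.5227     0.1515
  Change     0.05601   -0.01867   -0.05601
  Equil      0.09288      0.504    0.09549
  solve Keq expr → x = -0.01867; check Q = 0.5479
Then change container volume by factor 1.25 (V_new/V_old).
Step 2:
                   G          M          J
  Initial     0.0743     0.4032     0.0764
  Change    -0.00277 9.2343e-04    0.00277
  Equil      0.07153     0.4041    0.07917
  solve Keq expr → x = 9.2343e-04; check Q = 0.5479
Then add 0.04666 M of J.
Step 3:
                   G          M          J
  Initial    0.07153     0.4041     0.1258
  Change     0.02185  -0.007283   -0.02185
  Equil      0.09338     0.3969      0.104
  solve Keq expr → x = -0.007283; check Q = 0.5479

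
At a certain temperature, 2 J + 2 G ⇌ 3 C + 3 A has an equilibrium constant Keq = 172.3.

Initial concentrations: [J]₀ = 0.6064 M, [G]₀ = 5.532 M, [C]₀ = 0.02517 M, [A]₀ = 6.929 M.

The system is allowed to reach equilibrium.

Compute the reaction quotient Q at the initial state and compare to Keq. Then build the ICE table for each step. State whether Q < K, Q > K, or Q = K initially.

Q₀ = 4.7139e-04; Q < K (proceeds forward)

Q₀ = 4.7139e-04 vs Keq = 172.3 ⇒ Q<K, forward
Step 1:
                    J           G           C           A
  Initial      0.6064       5.532     0.02517       6.929
  Change      -0.4334     -0.4334      0.6501      0.6501
  Equil         0.173       5.099      0.6753       7.579
  solve Keq expr → x = 0.2167; check Q = 172.3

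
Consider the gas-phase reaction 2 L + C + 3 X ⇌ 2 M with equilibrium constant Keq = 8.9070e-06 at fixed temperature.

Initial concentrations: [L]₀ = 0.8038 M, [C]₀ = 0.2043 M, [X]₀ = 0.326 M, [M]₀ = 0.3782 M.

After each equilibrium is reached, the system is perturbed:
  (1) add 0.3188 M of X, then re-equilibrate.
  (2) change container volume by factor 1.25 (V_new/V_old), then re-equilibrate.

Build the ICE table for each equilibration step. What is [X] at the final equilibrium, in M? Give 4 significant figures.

[X]_eq = 0.9674 M

Q₀ = 31.28 vs Keq = 8.9070e-06 ⇒ Q>K, reverse
Step 1:
                  L         C         X         M
  init       0.8038    0.2043     0.326    0.3782
  Δ          0.3763    0.1882    0.5645   -0.3763
  eq           1.18    0.3925    0.8905  0.001854
  solve Keq expr → x = -0.1882; check Q = 8.9070e-06
Then add 0.3188 M of X.
Step 2:
                  L         C         X         M
  init         1.18    0.3925     1.209  0.001854
  Δ        -0.00107 -5.3482e-04 -0.001604   0.00107
  eq          1.179    0.3919     1.208  0.002924
  solve Keq expr → x = 5.3482e-04; check Q = 8.9070e-06
Then change container volume by factor 1.25 (V_new/V_old).
Step 3:
                  L         C         X         M
  init       0.9433    0.3136    0.9662  0.002339
  Δ       8.3683e-04 4.1842e-04  0.001255 -8.3683e-04
  eq         0.9441     0.314    0.9674  0.001502
  solve Keq expr → x = -4.1842e-04; check Q = 8.9070e-06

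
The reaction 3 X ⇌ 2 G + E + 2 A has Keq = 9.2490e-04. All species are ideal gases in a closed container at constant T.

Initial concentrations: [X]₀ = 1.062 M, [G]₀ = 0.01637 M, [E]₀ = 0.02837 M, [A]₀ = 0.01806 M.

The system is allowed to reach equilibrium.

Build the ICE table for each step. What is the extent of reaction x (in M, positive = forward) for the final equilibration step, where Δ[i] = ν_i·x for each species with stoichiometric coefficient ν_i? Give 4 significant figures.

Q₀ = 2.0702e-09 vs Keq = 9.2490e-04 ⇒ Q<K, forward
Step 1:
                  X         G         E         A
  init        1.062   0.01637   0.02837   0.01806
  Δ         -0.3195     0.213    0.1065     0.213
  eq         0.7425    0.2293    0.1349     0.231
  solve Keq expr → x = 0.1065; check Q = 9.2490e-04

x = 0.1065 M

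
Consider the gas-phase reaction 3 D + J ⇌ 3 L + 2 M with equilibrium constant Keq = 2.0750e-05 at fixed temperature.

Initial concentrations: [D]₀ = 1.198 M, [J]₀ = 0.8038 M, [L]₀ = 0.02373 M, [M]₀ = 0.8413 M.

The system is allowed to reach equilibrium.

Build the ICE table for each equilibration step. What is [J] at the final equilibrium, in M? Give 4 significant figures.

[J]_eq = 0.8004 M

Q₀ = 6.8435e-06 vs Keq = 2.0750e-05 ⇒ Q<K, forward
Step 1:
                   D          J          L          M
  Initial      1.198     0.8038    0.02373     0.8413
  Change     -0.0101  -0.003366     0.0101   0.006733
  Equil        1.188     0.8004    0.03383      0.848
  solve Keq expr → x = 0.003366; check Q = 2.0750e-05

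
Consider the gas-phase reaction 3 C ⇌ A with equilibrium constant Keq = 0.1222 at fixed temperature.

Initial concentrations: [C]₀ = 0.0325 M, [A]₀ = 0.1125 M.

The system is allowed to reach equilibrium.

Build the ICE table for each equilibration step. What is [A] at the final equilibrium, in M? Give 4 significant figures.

[A]_eq = 0.00541 M

Q₀ = 3277 vs Keq = 0.1222 ⇒ Q>K, reverse
Step 1:
                   C          A
  init        0.0325     0.1125
  Δ           0.3213    -0.1071
  eq          0.3538    0.00541
  solve Keq expr → x = -0.1071; check Q = 0.1222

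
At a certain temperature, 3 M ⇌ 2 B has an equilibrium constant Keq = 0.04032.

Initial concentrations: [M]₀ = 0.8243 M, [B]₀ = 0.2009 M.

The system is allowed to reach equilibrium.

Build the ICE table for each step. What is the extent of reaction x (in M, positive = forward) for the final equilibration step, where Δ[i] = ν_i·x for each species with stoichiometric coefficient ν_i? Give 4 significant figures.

x = -0.01787 M

Q₀ = 0.07206 vs Keq = 0.04032 ⇒ Q>K, reverse
Step 1:
                  M         B
  Initial    0.8243    0.2009
  Change     0.0536  -0.03573
  Equil      0.8779    0.1652
  solve Keq expr → x = -0.01787; check Q = 0.04032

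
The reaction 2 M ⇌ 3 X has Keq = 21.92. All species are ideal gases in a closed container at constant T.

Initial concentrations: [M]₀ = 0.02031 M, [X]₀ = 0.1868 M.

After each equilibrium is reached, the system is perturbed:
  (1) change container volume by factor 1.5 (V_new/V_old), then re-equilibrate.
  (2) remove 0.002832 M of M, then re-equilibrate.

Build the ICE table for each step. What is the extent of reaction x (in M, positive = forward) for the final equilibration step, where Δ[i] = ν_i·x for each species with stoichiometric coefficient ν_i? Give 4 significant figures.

Q₀ = 15.8 vs Keq = 21.92 ⇒ Q<K, forward
Step 1:
                  M         X
  I         0.02031    0.1868
  C       -0.002536  0.003804
  E         0.01777    0.1906
  solve Keq expr → x = 0.001268; check Q = 21.92
Then change container volume by factor 1.5 (V_new/V_old).
Step 2:
                  M         X
  I         0.01185    0.1271
  C       -0.001855  0.002782
  E        0.009994    0.1299
  solve Keq expr → x = 9.2744e-04; check Q = 21.92
Then remove 0.002832 M of M.
Step 3:
                  M         X
  I        0.007162    0.1299
  C        0.002416 -0.003625
  E        0.009579    0.1262
  solve Keq expr → x = -0.001208; check Q = 21.92

x = -0.001208 M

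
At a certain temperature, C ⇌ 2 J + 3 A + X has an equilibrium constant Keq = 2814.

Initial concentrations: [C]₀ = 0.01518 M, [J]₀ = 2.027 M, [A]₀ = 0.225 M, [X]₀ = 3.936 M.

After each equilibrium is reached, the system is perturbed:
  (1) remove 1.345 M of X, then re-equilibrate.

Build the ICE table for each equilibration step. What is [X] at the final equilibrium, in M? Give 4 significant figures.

Q₀ = 12.13 vs Keq = 2814 ⇒ Q<K, forward
Step 1:
                  C         J         A         X
  I         0.01518     2.027     0.225     3.936
  C        -0.01506   0.03013   0.04519   0.01506
  E       1.1720e-04     2.057    0.2702     3.951
  solve Keq expr → x = 0.01506; check Q = 2814
Then remove 1.345 M of X.
Step 2:
                  C         J         A         X
  I       1.1720e-04     2.057    0.2702     2.606
  C       -3.9785e-05 7.9571e-05 1.1936e-04 3.9785e-05
  E       7.7410e-05     2.057    0.2703     2.606
  solve Keq expr → x = 3.9785e-05; check Q = 2814

[X]_eq = 2.606 M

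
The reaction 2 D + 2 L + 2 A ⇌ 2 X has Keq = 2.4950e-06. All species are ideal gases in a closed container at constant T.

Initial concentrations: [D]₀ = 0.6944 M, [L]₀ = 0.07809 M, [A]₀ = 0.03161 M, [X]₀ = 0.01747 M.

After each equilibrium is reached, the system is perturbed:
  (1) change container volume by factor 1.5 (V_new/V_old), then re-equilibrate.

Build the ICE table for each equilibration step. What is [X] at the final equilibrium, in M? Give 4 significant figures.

Q₀ = 103.9 vs Keq = 2.4950e-06 ⇒ Q>K, reverse
Step 1:
                  D         L         A         X
  I          0.6944   0.07809   0.03161   0.01747
  C         0.01746   0.01746   0.01746  -0.01746
  E          0.7119   0.09555   0.04907 5.2728e-06
  solve Keq expr → x = -0.008732; check Q = 2.4950e-06
Then change container volume by factor 1.5 (V_new/V_old).
Step 2:
                  D         L         A         X
  I          0.4746    0.0637   0.03272 3.5152e-06
  C       1.9527e-06 1.9527e-06 1.9527e-06 -1.9527e-06
  E          0.4746   0.06371   0.03272 1.5625e-06
  solve Keq expr → x = -9.7637e-07; check Q = 2.4950e-06

[X]_eq = 1.5625e-06 M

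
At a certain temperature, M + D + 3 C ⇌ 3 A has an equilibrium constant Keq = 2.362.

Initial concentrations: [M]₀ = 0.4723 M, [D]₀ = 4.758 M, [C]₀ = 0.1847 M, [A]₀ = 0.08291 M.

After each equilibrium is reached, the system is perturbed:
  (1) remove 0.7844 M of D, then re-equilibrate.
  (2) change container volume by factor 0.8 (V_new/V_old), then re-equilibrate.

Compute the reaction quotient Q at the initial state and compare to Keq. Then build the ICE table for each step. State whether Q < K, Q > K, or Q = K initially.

Q₀ = 0.04025; Q < K (proceeds forward)

Q₀ = 0.04025 vs Keq = 2.362 ⇒ Q<K, forward
Step 1:
                    M           D           C           A
  Initial      0.4723       4.758      0.1847     0.08291
  Change     -0.02859    -0.02859    -0.08577     0.08577
  Equil        0.4437       4.729     0.09893      0.1687
  solve Keq expr → x = 0.02859; check Q = 2.362
Then remove 0.7844 M of D.
Step 2:
                    M           D           C           A
  Initial      0.4437       3.945     0.09893      0.1687
  Change     0.001244    0.001244    0.003733   -0.003733
  Equil         0.445       3.946      0.1027      0.1649
  solve Keq expr → x = -0.001244; check Q = 2.362
Then change container volume by factor 0.8 (V_new/V_old).
Step 3:
                    M           D           C           A
  Initial      0.5562       4.933      0.1283      0.2062
  Change    -0.003784   -0.003784    -0.01135     0.01135
  Equil        0.5524       4.929       0.117      0.2175
  solve Keq expr → x = 0.003784; check Q = 2.362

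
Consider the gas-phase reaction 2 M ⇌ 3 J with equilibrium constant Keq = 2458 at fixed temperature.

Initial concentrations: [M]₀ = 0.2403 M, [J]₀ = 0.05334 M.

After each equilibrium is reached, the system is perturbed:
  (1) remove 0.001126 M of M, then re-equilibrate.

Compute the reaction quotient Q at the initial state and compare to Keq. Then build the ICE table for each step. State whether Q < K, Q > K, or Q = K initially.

Q₀ = 0.002628 vs Keq = 2458 ⇒ Q<K, forward
Step 1:
                   M          J
  init        0.2403    0.05334
  Δ          -0.2351     0.3526
  eq        0.005217      0.406
  solve Keq expr → x = 0.1175; check Q = 2458
Then remove 0.001126 M of M.
Step 2:
                   M          J
  init      0.004091      0.406
  Δ         0.001094  -0.001642
  eq        0.005186     0.4043
  solve Keq expr → x = -5.4719e-04; check Q = 2458

Q₀ = 0.002628; Q < K (proceeds forward)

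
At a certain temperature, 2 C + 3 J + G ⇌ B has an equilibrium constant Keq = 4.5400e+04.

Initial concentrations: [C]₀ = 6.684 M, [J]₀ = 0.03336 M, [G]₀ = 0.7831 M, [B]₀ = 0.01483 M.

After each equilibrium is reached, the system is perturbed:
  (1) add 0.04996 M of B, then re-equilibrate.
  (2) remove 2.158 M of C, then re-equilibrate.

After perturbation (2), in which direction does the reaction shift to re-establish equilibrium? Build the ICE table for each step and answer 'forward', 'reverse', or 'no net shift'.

Direction: reverse

Q₀ = 11.42 vs Keq = 4.5400e+04 ⇒ Q<K, forward
Step 1:
                   C          J          G          B
  I            6.684    0.03336     0.7831    0.01483
  C         -0.02056   -0.03083   -0.01028    0.01028
  E            6.663   0.002526     0.7728    0.02511
  solve Keq expr → x = 0.01028; check Q = 4.5400e+04
Then add 0.04996 M of B.
Step 2:
                   C          J          G          B
  I            6.663   0.002526     0.7728    0.07507
  C       7.3744e-04   0.001106 3.6872e-04 -3.6872e-04
  E            6.664   0.003632     0.7732     0.0747
  solve Keq expr → x = -3.6872e-04; check Q = 4.5400e+04
Then remove 2.158 M of C.
Step 3:
                   C          J          G          B
  I            4.506   0.003632     0.7732     0.0747
  C       7.1586e-04   0.001074 3.5793e-04 -3.5793e-04
  E            4.507   0.004706     0.7735    0.07434
  solve Keq expr → x = -3.5793e-04; check Q = 4.5400e+04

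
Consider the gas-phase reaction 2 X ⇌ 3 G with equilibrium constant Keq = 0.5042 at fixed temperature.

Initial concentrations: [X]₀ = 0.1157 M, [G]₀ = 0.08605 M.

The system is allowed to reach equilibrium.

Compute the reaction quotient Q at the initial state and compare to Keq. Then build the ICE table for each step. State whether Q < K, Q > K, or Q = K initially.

Q₀ = 0.0476; Q < K (proceeds forward)

Q₀ = 0.0476 vs Keq = 0.5042 ⇒ Q<K, forward
Step 1:
                   X          G
  Initial     0.1157    0.08605
  Change    -0.03868    0.05803
  Equil      0.07702     0.1441
  solve Keq expr → x = 0.01934; check Q = 0.5042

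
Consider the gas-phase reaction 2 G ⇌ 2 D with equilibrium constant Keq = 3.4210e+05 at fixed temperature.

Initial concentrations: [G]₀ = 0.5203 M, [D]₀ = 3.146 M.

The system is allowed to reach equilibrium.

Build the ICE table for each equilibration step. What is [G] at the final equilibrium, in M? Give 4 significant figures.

[G]_eq = 0.006258 M

Q₀ = 36.56 vs Keq = 3.4210e+05 ⇒ Q<K, forward
Step 1:
                  G         D
  init       0.5203     3.146
  Δ          -0.514     0.514
  eq       0.006258      3.66
  solve Keq expr → x = 0.257; check Q = 3.4210e+05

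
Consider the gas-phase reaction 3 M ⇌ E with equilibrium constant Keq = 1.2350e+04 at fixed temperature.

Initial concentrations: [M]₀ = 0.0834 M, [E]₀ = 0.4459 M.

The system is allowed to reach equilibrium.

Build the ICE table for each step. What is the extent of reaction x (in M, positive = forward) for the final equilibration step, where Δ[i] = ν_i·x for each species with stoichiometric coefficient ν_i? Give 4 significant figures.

Q₀ = 768.7 vs Keq = 1.2350e+04 ⇒ Q<K, forward
Step 1:
                   M          E
  Initial     0.0834     0.4459
  Change    -0.04994    0.01665
  Equil      0.03346     0.4625
  solve Keq expr → x = 0.01665; check Q = 1.2350e+04

x = 0.01665 M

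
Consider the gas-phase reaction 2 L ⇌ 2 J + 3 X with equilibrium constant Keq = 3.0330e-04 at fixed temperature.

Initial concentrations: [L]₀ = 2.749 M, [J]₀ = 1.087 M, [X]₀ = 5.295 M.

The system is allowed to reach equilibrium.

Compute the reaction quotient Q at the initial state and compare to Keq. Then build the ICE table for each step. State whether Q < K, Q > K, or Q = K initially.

Q₀ = 23.21; Q > K (proceeds reverse)

Q₀ = 23.21 vs Keq = 3.0330e-04 ⇒ Q>K, reverse
Step 1:
                   L          J          X
  I            2.749      1.087      5.295
  C            1.078     -1.078     -1.616
  E            3.827   0.009445      3.679
  solve Keq expr → x = -0.5388; check Q = 3.0330e-04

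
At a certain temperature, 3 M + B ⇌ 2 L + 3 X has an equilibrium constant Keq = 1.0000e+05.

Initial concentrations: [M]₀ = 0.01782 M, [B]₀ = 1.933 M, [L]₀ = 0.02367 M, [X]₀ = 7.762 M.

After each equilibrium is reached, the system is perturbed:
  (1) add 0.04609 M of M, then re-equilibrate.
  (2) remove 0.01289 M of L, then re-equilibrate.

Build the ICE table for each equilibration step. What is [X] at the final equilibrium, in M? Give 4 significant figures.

[X]_eq = 7.809 M

Q₀ = 2.3953e+04 vs Keq = 1.0000e+05 ⇒ Q<K, forward
Step 1:
                    M           B           L           X
  Initial     0.01782       1.933     0.02367       7.762
  Change    -0.005604   -0.001868    0.003736    0.005604
  Equil       0.01222       1.931     0.02741       7.768
  solve Keq expr → x = 0.001868; check Q = 1.0000e+05
Then add 0.04609 M of M.
Step 2:
                    M           B           L           X
  Initial     0.05831       1.931     0.02741       7.768
  Change     -0.03909    -0.01303     0.02606     0.03909
  Equil       0.01921       1.918     0.05347       7.807
  solve Keq expr → x = 0.01303; check Q = 1.0000e+05
Then remove 0.01289 M of L.
Step 3:
                    M           B           L           X
  Initial     0.01921       1.918     0.04058       7.807
  Change    -0.002742 -9.1411e-04    0.001828    0.002742
  Equil       0.01647       1.917     0.04241       7.809
  solve Keq expr → x = 9.1411e-04; check Q = 1.0000e+05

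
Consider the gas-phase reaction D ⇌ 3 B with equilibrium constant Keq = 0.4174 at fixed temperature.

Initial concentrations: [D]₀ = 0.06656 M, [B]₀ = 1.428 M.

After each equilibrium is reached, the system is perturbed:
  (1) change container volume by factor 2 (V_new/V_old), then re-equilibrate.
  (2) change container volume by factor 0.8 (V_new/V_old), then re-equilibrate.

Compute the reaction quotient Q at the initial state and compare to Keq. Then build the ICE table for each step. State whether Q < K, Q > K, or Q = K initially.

Q₀ = 43.75; Q > K (proceeds reverse)

Q₀ = 43.75 vs Keq = 0.4174 ⇒ Q>K, reverse
Step 1:
                  D         B
  init      0.06656     1.428
  Δ           0.298   -0.8941
  eq         0.3646    0.5339
  solve Keq expr → x = -0.298; check Q = 0.4174
Then change container volume by factor 2 (V_new/V_old).
Step 2:
                  D         B
  init       0.1823    0.2669
  Δ        -0.04082    0.1225
  eq         0.1415    0.3894
  solve Keq expr → x = 0.04082; check Q = 0.4174
Then change container volume by factor 0.8 (V_new/V_old).
Step 3:
                  D         B
  init       0.1768    0.4868
  Δ         0.01787  -0.05361
  eq         0.1947    0.4332
  solve Keq expr → x = -0.01787; check Q = 0.4174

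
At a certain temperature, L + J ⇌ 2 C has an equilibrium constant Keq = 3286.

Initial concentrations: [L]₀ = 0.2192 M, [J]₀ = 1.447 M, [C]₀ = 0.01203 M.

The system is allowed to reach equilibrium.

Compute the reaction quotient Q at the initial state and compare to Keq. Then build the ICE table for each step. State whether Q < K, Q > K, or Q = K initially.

Q₀ = 4.5627e-04 vs Keq = 3286 ⇒ Q<K, forward
Step 1:
                    L           J           C
  I            0.2192       1.447     0.01203
  C           -0.2191     -0.2191      0.4383
  E        5.0263e-05       1.228      0.4503
  solve Keq expr → x = 0.2191; check Q = 3286

Q₀ = 4.5627e-04; Q < K (proceeds forward)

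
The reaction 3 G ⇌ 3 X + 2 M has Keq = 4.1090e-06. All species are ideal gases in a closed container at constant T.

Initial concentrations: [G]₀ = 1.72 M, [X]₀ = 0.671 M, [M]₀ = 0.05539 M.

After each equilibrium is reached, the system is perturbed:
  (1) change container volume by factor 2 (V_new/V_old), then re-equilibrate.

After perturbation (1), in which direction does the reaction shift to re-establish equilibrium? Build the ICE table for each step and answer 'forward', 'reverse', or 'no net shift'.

Direction: forward

Q₀ = 1.8216e-04 vs Keq = 4.1090e-06 ⇒ Q>K, reverse
Step 1:
                   G          X          M
  Initial       1.72      0.671    0.05539
  Change     0.06758   -0.06758   -0.04505
  Equil        1.788     0.6034    0.01034
  solve Keq expr → x = -0.02253; check Q = 4.1090e-06
Then change container volume by factor 2 (V_new/V_old).
Step 2:
                   G          X          M
  Initial     0.8938     0.3017   0.005168
  Change   -0.007047   0.007047   0.004698
  Equil       0.8867     0.3088   0.009866
  solve Keq expr → x = 0.002349; check Q = 4.1090e-06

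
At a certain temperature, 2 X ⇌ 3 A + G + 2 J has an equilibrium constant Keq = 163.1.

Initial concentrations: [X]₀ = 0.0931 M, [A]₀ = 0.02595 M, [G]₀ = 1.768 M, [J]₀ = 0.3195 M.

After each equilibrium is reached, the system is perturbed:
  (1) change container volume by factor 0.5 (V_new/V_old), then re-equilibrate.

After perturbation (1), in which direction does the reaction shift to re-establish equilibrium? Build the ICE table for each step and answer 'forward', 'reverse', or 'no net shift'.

Q₀ = 3.6386e-04 vs Keq = 163.1 ⇒ Q<K, forward
Step 1:
                  X         A         G         J
  init       0.0931   0.02595     1.768    0.3195
  Δ         -0.0903    0.1354   0.04515    0.0903
  eq       0.002802    0.1614     1.813    0.4098
  solve Keq expr → x = 0.04515; check Q = 163.1
Then change container volume by factor 0.5 (V_new/V_old).
Step 2:
                  X         A         G         J
  init     0.005603    0.3228     3.626    0.8196
  Δ         0.01425  -0.02137 -0.007125  -0.01425
  eq        0.01985    0.3014     3.619    0.8053
  solve Keq expr → x = -0.007125; check Q = 163.1

Direction: reverse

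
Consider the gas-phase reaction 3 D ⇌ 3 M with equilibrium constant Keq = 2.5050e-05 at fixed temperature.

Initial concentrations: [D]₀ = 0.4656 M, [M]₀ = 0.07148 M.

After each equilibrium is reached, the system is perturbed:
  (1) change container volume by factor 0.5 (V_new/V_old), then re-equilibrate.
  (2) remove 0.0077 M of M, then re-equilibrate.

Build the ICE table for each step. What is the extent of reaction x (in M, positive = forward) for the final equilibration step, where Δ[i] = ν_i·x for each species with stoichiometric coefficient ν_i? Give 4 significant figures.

Q₀ = 0.003618 vs Keq = 2.5050e-05 ⇒ Q>K, reverse
Step 1:
                    D           M
  I            0.4656     0.07148
  C           0.05621    -0.05621
  E            0.5218     0.01527
  solve Keq expr → x = -0.01874; check Q = 2.5050e-05
Then change container volume by factor 0.5 (V_new/V_old).
Step 2:
                    D           M
  I             1.044     0.03054
  C                 0           0
  E             1.044     0.03054
  solve Keq expr → x = 0; check Q = 2.5050e-05
Then remove 0.0077 M of M.
Step 3:
                    D           M
  I             1.044     0.02284
  C         -0.007481    0.007481
  E             1.036     0.03032
  solve Keq expr → x = 0.002494; check Q = 2.5050e-05

x = 0.002494 M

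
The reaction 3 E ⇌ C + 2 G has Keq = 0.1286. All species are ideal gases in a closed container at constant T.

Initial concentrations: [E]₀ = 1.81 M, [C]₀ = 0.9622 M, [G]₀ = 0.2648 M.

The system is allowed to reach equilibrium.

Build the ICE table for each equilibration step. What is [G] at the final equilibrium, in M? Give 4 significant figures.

[G]_eq = 0.5522 M

Q₀ = 0.01138 vs Keq = 0.1286 ⇒ Q<K, forward
Step 1:
                  E         C         G
  Initial      1.81    0.9622    0.2648
  Change    -0.4311    0.1437    0.2874
  Equil       1.379     1.106    0.5522
  solve Keq expr → x = 0.1437; check Q = 0.1286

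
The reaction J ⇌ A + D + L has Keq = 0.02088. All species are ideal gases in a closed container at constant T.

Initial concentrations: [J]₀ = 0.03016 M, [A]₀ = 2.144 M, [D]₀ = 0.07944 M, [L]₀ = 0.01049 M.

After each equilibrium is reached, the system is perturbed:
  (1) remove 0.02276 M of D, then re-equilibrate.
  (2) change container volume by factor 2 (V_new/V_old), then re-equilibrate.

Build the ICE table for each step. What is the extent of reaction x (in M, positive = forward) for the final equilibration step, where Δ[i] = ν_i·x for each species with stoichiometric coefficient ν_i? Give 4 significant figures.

x = 0.004658 M

Q₀ = 0.05924 vs Keq = 0.02088 ⇒ Q>K, reverse
Step 1:
                    J           A           D           L
  I           0.03016       2.144     0.07944     0.01049
  C          0.005734   -0.005734   -0.005734   -0.005734
  E           0.03589       2.138     0.07371    0.004756
  solve Keq expr → x = -0.005734; check Q = 0.02088
Then remove 0.02276 M of D.
Step 2:
                    J           A           D           L
  I           0.03589       2.138     0.05095    0.004756
  C          -0.00161     0.00161     0.00161     0.00161
  E           0.03428        2.14     0.05256    0.006365
  solve Keq expr → x = 0.00161; check Q = 0.02088
Then change container volume by factor 2 (V_new/V_old).
Step 3:
                    J           A           D           L
  I           0.01714        1.07     0.02628    0.003183
  C         -0.004658    0.004658    0.004658    0.004658
  E           0.01248       1.075     0.03094    0.007841
  solve Keq expr → x = 0.004658; check Q = 0.02088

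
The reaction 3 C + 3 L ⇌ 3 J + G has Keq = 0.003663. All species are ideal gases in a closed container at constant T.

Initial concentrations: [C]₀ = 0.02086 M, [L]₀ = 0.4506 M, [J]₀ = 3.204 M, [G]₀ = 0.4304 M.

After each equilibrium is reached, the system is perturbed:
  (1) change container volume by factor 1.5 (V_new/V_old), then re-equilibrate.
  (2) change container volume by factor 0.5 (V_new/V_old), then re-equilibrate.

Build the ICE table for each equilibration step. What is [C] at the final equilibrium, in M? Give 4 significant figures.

Q₀ = 1.7046e+07 vs Keq = 0.003663 ⇒ Q>K, reverse
Step 1:
                  C         L         J         G
  I         0.02086    0.4506     3.204    0.4304
  C           1.274     1.274    -1.274   -0.4247
  E           1.295     1.725      1.93  0.005679
  solve Keq expr → x = -0.4247; check Q = 0.003663
Then change container volume by factor 1.5 (V_new/V_old).
Step 2:
                  C         L         J         G
  I          0.8633      1.15     1.287  0.003786
  C        0.006047  0.006047 -0.006047 -0.002016
  E          0.8694     1.156     1.281   0.00177
  solve Keq expr → x = -0.002016; check Q = 0.003663
Then change container volume by factor 0.5 (V_new/V_old).
Step 3:
                  C         L         J         G
  I           1.739     2.312     2.561  0.003541
  C        -0.02726  -0.02726   0.02726  0.009087
  E           1.712     2.285     2.588   0.01263
  solve Keq expr → x = 0.009087; check Q = 0.003663

[C]_eq = 1.712 M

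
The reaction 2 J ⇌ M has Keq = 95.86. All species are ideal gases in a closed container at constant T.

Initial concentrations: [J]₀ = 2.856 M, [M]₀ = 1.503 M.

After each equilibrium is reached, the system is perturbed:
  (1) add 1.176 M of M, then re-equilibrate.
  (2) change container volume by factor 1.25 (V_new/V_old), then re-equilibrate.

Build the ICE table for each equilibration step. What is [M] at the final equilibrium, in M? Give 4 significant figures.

[M]_eq = 3.194 M

Q₀ = 0.1843 vs Keq = 95.86 ⇒ Q<K, forward
Step 1:
                  J         M
  init        2.856     1.503
  Δ          -2.684     1.342
  eq         0.1723     2.845
  solve Keq expr → x = 1.342; check Q = 95.86
Then add 1.176 M of M.
Step 2:
                  J         M
  init       0.1723     4.021
  Δ         0.03212  -0.01606
  eq         0.2044     4.005
  solve Keq expr → x = -0.01606; check Q = 95.86
Then change container volume by factor 1.25 (V_new/V_old).
Step 3:
                  J         M
  init       0.1635     3.204
  Δ         0.01903 -0.009514
  eq         0.1825     3.194
  solve Keq expr → x = -0.009514; check Q = 95.86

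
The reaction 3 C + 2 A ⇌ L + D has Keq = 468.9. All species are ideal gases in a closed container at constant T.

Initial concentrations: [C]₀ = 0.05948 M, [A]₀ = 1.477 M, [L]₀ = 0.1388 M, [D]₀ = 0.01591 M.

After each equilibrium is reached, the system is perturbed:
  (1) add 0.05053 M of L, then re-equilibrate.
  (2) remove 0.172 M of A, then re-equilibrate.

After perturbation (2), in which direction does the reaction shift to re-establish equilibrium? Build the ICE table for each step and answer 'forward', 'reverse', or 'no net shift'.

Direction: reverse

Q₀ = 4.81 vs Keq = 468.9 ⇒ Q<K, forward
Step 1:
                    C           A           L           D
  Initial     0.05948       1.477      0.1388     0.01591
  Change     -0.04274    -0.02849     0.01425     0.01425
  Equil       0.01674       1.449       0.153     0.03016
  solve Keq expr → x = 0.01425; check Q = 468.9
Then add 0.05053 M of L.
Step 2:
                    C           A           L           D
  Initial     0.01674       1.449      0.2036     0.03016
  Change     0.001541    0.001027 -5.1366e-04 -5.1366e-04
  Equil       0.01828        1.45      0.2031     0.02964
  solve Keq expr → x = -5.1366e-04; check Q = 468.9
Then remove 0.172 M of A.
Step 3:
                    C           A           L           D
  Initial     0.01828       1.278      0.2031     0.02964
  Change      0.00147  9.7992e-04 -4.8996e-04 -4.8996e-04
  Equil       0.01975       1.279      0.2026     0.02915
  solve Keq expr → x = -4.8996e-04; check Q = 468.9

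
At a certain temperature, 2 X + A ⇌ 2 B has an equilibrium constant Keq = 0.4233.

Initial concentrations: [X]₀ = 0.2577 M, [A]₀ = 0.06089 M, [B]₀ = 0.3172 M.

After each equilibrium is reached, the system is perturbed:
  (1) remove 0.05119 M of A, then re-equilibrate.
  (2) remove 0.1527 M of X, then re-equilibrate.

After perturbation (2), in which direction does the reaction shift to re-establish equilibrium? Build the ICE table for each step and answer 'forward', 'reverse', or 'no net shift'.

Direction: reverse

Q₀ = 24.88 vs Keq = 0.4233 ⇒ Q>K, reverse
Step 1:
                  X         A         B
  I          0.2577   0.06089    0.3172
  C          0.1984   0.09922   -0.1984
  E          0.4561    0.1601    0.1188
  solve Keq expr → x = -0.09922; check Q = 0.4233
Then remove 0.05119 M of A.
Step 2:
                  X         A         B
  I          0.4561    0.1089    0.1188
  C         0.01442   0.00721  -0.01442
  E          0.4706    0.1161    0.1043
  solve Keq expr → x = -0.00721; check Q = 0.4233
Then remove 0.1527 M of X.
Step 3:
                  X         A         B
  I          0.3179    0.1161    0.1043
  C         0.02452   0.01226  -0.02452
  E          0.3424    0.1284   0.07982
  solve Keq expr → x = -0.01226; check Q = 0.4233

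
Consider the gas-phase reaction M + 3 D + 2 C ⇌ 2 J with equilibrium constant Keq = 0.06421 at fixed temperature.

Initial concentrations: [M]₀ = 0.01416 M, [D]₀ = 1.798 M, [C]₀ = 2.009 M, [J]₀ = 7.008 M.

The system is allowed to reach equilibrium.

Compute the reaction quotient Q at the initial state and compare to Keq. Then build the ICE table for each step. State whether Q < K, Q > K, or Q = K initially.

Q₀ = 147.8 vs Keq = 0.06421 ⇒ Q>K, reverse
Step 1:
                    M           D           C           J
  I           0.01416       1.798       2.009       7.008
  C            0.6994       2.098       1.399      -1.399
  E            0.7135       3.896       3.408       5.609
  solve Keq expr → x = -0.6994; check Q = 0.06421

Q₀ = 147.8; Q > K (proceeds reverse)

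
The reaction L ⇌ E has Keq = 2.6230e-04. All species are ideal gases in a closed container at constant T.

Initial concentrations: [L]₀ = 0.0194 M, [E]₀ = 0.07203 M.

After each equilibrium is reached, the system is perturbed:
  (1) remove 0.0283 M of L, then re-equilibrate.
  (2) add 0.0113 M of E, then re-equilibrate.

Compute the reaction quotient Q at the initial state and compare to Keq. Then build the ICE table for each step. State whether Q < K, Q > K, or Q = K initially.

Q₀ = 3.713 vs Keq = 2.6230e-04 ⇒ Q>K, reverse
Step 1:
                   L          E
  init        0.0194    0.07203
  Δ          0.07201   -0.07201
  eq         0.09141 2.3976e-05
  solve Keq expr → x = -0.07201; check Q = 2.6230e-04
Then remove 0.0283 M of L.
Step 2:
                   L          E
  init       0.06311 2.3976e-05
  Δ       7.4211e-06 -7.4211e-06
  eq         0.06311 1.6555e-05
  solve Keq expr → x = -7.4211e-06; check Q = 2.6230e-04
Then add 0.0113 M of E.
Step 3:
                   L          E
  init       0.06311    0.01132
  Δ           0.0113    -0.0113
  eq         0.07441 1.9518e-05
  solve Keq expr → x = -0.0113; check Q = 2.6230e-04

Q₀ = 3.713; Q > K (proceeds reverse)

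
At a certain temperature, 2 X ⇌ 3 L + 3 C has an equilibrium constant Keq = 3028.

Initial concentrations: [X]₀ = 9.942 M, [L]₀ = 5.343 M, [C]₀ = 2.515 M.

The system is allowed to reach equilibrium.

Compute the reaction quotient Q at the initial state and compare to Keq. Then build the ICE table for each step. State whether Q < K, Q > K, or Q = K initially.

Q₀ = 24.55 vs Keq = 3028 ⇒ Q<K, forward
Step 1:
                   X          L          C
  init         9.942      5.343      2.515
  Δ           -2.435      3.652      3.652
  eq           7.507      8.995      6.167
  solve Keq expr → x = 1.217; check Q = 3028

Q₀ = 24.55; Q < K (proceeds forward)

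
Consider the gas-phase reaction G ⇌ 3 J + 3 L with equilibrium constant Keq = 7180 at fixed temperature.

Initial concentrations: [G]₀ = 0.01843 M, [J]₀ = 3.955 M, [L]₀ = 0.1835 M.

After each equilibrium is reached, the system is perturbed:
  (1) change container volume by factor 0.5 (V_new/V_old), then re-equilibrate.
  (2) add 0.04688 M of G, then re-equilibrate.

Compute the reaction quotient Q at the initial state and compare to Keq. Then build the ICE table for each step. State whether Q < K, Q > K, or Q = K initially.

Q₀ = 20.74; Q < K (proceeds forward)

Q₀ = 20.74 vs Keq = 7180 ⇒ Q<K, forward
Step 1:
                    G           J           L
  I           0.01843       3.955      0.1835
  C          -0.01831     0.05492     0.05492
  E        1.2171e-04        4.01      0.2384
  solve Keq expr → x = 0.01831; check Q = 7180
Then change container volume by factor 0.5 (V_new/V_old).
Step 2:
                    G           J           L
  I        2.4343e-04        8.02      0.4768
  C          0.006569    -0.01971    -0.01971
  E          0.006813           8      0.4571
  solve Keq expr → x = -0.006569; check Q = 7180
Then add 0.04688 M of G.
Step 3:
                    G           J           L
  I           0.05369           8      0.4571
  C          -0.03948      0.1184      0.1184
  E           0.01421       8.119      0.5756
  solve Keq expr → x = 0.03948; check Q = 7180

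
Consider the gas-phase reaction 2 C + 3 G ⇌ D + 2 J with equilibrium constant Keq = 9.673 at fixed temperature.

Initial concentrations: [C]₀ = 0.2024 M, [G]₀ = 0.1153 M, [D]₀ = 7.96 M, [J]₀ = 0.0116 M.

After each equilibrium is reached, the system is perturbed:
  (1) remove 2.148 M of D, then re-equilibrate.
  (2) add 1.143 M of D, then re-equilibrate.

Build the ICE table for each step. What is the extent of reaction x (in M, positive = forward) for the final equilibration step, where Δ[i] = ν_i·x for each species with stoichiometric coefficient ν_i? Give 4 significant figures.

x = -3.6553e-04 M

Q₀ = 17.06 vs Keq = 9.673 ⇒ Q>K, reverse
Step 1:
                    C           G           D           J
  I            0.2024      0.1153        7.96      0.0116
  C          0.002353     0.00353   -0.001177   -0.002353
  E            0.2048      0.1188       7.959    0.009247
  solve Keq expr → x = -0.001177; check Q = 9.673
Then remove 2.148 M of D.
Step 2:
                    C           G           D           J
  I            0.2048      0.1188       5.811    0.009247
  C         -0.001254   -0.001881  6.2688e-04    0.001254
  E            0.2035      0.1169       5.811      0.0105
  solve Keq expr → x = 6.2688e-04; check Q = 9.673
Then add 1.143 M of D.
Step 3:
                    C           G           D           J
  I            0.2035      0.1169       6.954      0.0105
  C        7.3105e-04    0.001097 -3.6553e-04 -7.3105e-04
  E            0.2042       0.118       6.954    0.009769
  solve Keq expr → x = -3.6553e-04; check Q = 9.673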